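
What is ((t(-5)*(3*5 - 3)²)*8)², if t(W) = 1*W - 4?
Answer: 107495424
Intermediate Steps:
t(W) = -4 + W (t(W) = W - 4 = -4 + W)
((t(-5)*(3*5 - 3)²)*8)² = (((-4 - 5)*(3*5 - 3)²)*8)² = (-9*(15 - 3)²*8)² = (-9*12²*8)² = (-9*144*8)² = (-1296*8)² = (-10368)² = 107495424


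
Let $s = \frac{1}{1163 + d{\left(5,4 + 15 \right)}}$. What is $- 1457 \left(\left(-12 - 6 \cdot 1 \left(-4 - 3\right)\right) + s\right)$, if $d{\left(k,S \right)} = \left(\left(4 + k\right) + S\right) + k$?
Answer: $- \frac{52278617}{1196} \approx -43711.0$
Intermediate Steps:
$d{\left(k,S \right)} = 4 + S + 2 k$ ($d{\left(k,S \right)} = \left(4 + S + k\right) + k = 4 + S + 2 k$)
$s = \frac{1}{1196}$ ($s = \frac{1}{1163 + \left(4 + \left(4 + 15\right) + 2 \cdot 5\right)} = \frac{1}{1163 + \left(4 + 19 + 10\right)} = \frac{1}{1163 + 33} = \frac{1}{1196} \approx 0.00083612$)
$- 1457 \left(\left(-12 - 6 \cdot 1 \left(-4 - 3\right)\right) + s\right) = - 1457 \left(\left(-12 - 6 \cdot 1 \left(-4 - 3\right)\right) + \frac{1}{1196}\right) = - 1457 \left(\left(-12 - 6 \cdot 1 \left(-7\right)\right) + \frac{1}{1196}\right) = - 1457 \left(\left(-12 - -42\right) + \frac{1}{1196}\right) = - 1457 \left(\left(-12 + 42\right) + \frac{1}{1196}\right) = - 1457 \left(30 + \frac{1}{1196}\right) = \left(-1457\right) \frac{35881}{1196} = - \frac{52278617}{1196}$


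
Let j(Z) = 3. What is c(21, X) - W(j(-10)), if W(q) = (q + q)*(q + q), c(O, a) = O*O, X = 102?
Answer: 405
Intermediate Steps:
c(O, a) = O²
W(q) = 4*q² (W(q) = (2*q)*(2*q) = 4*q²)
c(21, X) - W(j(-10)) = 21² - 4*3² = 441 - 4*9 = 441 - 1*36 = 441 - 36 = 405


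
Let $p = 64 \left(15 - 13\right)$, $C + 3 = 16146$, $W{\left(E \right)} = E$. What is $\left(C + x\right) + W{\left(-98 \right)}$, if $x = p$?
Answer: $16173$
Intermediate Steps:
$C = 16143$ ($C = -3 + 16146 = 16143$)
$p = 128$ ($p = 64 \cdot 2 = 128$)
$x = 128$
$\left(C + x\right) + W{\left(-98 \right)} = \left(16143 + 128\right) - 98 = 16271 - 98 = 16173$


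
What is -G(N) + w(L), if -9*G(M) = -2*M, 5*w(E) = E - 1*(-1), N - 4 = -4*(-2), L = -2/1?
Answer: -43/15 ≈ -2.8667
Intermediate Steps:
L = -2 (L = -2*1 = -2)
N = 12 (N = 4 - 4*(-2) = 4 + 8 = 12)
w(E) = 1/5 + E/5 (w(E) = (E - 1*(-1))/5 = (E + 1)/5 = (1 + E)/5 = 1/5 + E/5)
G(M) = 2*M/9 (G(M) = -(-2)*M/9 = 2*M/9)
-G(N) + w(L) = -2*12/9 + (1/5 + (1/5)*(-2)) = -1*8/3 + (1/5 - 2/5) = -8/3 - 1/5 = -43/15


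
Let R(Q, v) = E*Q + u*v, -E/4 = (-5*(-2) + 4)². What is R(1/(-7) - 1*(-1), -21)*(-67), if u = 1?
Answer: 46431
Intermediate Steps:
E = -784 (E = -4*(-5*(-2) + 4)² = -4*(10 + 4)² = -4*14² = -4*196 = -784)
R(Q, v) = v - 784*Q (R(Q, v) = -784*Q + 1*v = -784*Q + v = v - 784*Q)
R(1/(-7) - 1*(-1), -21)*(-67) = (-21 - 784*(1/(-7) - 1*(-1)))*(-67) = (-21 - 784*(-⅐ + 1))*(-67) = (-21 - 784*6/7)*(-67) = (-21 - 672)*(-67) = -693*(-67) = 46431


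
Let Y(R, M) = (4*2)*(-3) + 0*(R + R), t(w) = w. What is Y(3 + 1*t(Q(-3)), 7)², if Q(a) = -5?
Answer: 576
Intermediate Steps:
Y(R, M) = -24 (Y(R, M) = 8*(-3) + 0*(2*R) = -24 + 0 = -24)
Y(3 + 1*t(Q(-3)), 7)² = (-24)² = 576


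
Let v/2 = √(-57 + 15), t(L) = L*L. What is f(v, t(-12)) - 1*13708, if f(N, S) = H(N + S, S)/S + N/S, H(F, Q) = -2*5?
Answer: -986981/72 + I*√42/72 ≈ -13708.0 + 0.09001*I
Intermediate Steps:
t(L) = L²
H(F, Q) = -10
v = 2*I*√42 (v = 2*√(-57 + 15) = 2*√(-42) = 2*(I*√42) = 2*I*√42 ≈ 12.961*I)
f(N, S) = -10/S + N/S
f(v, t(-12)) - 1*13708 = (-10 + 2*I*√42)/((-12)²) - 1*13708 = (-10 + 2*I*√42)/144 - 13708 = (-5/72 + I*√42/72) - 13708 = -986981/72 + I*√42/72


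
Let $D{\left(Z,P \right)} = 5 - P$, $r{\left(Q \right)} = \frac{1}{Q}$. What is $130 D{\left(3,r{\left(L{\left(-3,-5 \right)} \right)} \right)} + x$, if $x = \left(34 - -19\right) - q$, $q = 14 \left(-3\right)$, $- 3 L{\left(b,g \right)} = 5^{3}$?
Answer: $\frac{18703}{25} \approx 748.12$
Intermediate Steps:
$L{\left(b,g \right)} = - \frac{125}{3}$ ($L{\left(b,g \right)} = - \frac{5^{3}}{3} = \left(- \frac{1}{3}\right) 125 = - \frac{125}{3}$)
$q = -42$
$x = 95$ ($x = \left(34 - -19\right) - -42 = \left(34 + 19\right) + 42 = 53 + 42 = 95$)
$130 D{\left(3,r{\left(L{\left(-3,-5 \right)} \right)} \right)} + x = 130 \left(5 - \frac{1}{- \frac{125}{3}}\right) + 95 = 130 \left(5 - - \frac{3}{125}\right) + 95 = 130 \left(5 + \frac{3}{125}\right) + 95 = 130 \cdot \frac{628}{125} + 95 = \frac{16328}{25} + 95 = \frac{18703}{25}$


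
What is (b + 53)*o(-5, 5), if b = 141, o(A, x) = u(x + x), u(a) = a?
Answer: 1940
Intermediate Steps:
o(A, x) = 2*x (o(A, x) = x + x = 2*x)
(b + 53)*o(-5, 5) = (141 + 53)*(2*5) = 194*10 = 1940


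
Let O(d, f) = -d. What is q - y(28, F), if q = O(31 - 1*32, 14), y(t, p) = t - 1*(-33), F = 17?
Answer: -60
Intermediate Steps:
y(t, p) = 33 + t (y(t, p) = t + 33 = 33 + t)
q = 1 (q = -(31 - 1*32) = -(31 - 32) = -1*(-1) = 1)
q - y(28, F) = 1 - (33 + 28) = 1 - 1*61 = 1 - 61 = -60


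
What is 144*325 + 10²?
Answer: 46900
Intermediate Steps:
144*325 + 10² = 46800 + 100 = 46900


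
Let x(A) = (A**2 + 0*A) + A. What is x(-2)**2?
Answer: 4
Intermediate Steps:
x(A) = A + A**2 (x(A) = (A**2 + 0) + A = A**2 + A = A + A**2)
x(-2)**2 = (-2*(1 - 2))**2 = (-2*(-1))**2 = 2**2 = 4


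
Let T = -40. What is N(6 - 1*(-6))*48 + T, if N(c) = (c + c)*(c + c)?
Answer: 27608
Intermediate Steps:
N(c) = 4*c**2 (N(c) = (2*c)*(2*c) = 4*c**2)
N(6 - 1*(-6))*48 + T = (4*(6 - 1*(-6))**2)*48 - 40 = (4*(6 + 6)**2)*48 - 40 = (4*12**2)*48 - 40 = (4*144)*48 - 40 = 576*48 - 40 = 27648 - 40 = 27608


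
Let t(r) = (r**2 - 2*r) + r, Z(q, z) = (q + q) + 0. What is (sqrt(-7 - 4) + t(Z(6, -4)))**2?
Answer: (132 + I*sqrt(11))**2 ≈ 17413.0 + 875.59*I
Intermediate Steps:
Z(q, z) = 2*q (Z(q, z) = 2*q + 0 = 2*q)
t(r) = r**2 - r
(sqrt(-7 - 4) + t(Z(6, -4)))**2 = (sqrt(-7 - 4) + (2*6)*(-1 + 2*6))**2 = (sqrt(-11) + 12*(-1 + 12))**2 = (I*sqrt(11) + 12*11)**2 = (I*sqrt(11) + 132)**2 = (132 + I*sqrt(11))**2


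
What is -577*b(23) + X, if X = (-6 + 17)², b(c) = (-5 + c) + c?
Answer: -23536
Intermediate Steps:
b(c) = -5 + 2*c
X = 121 (X = 11² = 121)
-577*b(23) + X = -577*(-5 + 2*23) + 121 = -577*(-5 + 46) + 121 = -577*41 + 121 = -23657 + 121 = -23536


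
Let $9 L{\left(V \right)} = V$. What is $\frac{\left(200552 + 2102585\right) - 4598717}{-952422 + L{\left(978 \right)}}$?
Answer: $\frac{344337}{142847} \approx 2.4105$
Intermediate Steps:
$L{\left(V \right)} = \frac{V}{9}$
$\frac{\left(200552 + 2102585\right) - 4598717}{-952422 + L{\left(978 \right)}} = \frac{\left(200552 + 2102585\right) - 4598717}{-952422 + \frac{1}{9} \cdot 978} = \frac{2303137 - 4598717}{-952422 + \frac{326}{3}} = - \frac{2295580}{- \frac{2856940}{3}} = \left(-2295580\right) \left(- \frac{3}{2856940}\right) = \frac{344337}{142847}$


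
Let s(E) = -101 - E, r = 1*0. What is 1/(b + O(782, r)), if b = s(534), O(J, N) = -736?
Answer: -1/1371 ≈ -0.00072939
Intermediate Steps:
r = 0
b = -635 (b = -101 - 1*534 = -101 - 534 = -635)
1/(b + O(782, r)) = 1/(-635 - 736) = 1/(-1371) = -1/1371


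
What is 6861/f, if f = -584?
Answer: -6861/584 ≈ -11.748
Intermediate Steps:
6861/f = 6861/(-584) = 6861*(-1/584) = -6861/584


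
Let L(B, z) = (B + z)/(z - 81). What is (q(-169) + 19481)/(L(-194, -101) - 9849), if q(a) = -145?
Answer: -3519152/1792223 ≈ -1.9636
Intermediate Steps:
L(B, z) = (B + z)/(-81 + z)
(q(-169) + 19481)/(L(-194, -101) - 9849) = (-145 + 19481)/((-194 - 101)/(-81 - 101) - 9849) = 19336/(-295/(-182) - 9849) = 19336/(-1/182*(-295) - 9849) = 19336/(295/182 - 9849) = 19336/(-1792223/182) = 19336*(-182/1792223) = -3519152/1792223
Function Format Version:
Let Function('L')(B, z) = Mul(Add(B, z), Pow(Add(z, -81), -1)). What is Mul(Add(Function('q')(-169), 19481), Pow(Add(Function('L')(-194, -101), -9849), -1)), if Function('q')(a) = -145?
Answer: Rational(-3519152, 1792223) ≈ -1.9636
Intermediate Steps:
Function('L')(B, z) = Mul(Pow(Add(-81, z), -1), Add(B, z)) (Function('L')(B, z) = Mul(Add(B, z), Pow(Add(-81, z), -1)) = Mul(Pow(Add(-81, z), -1), Add(B, z)))
Mul(Add(Function('q')(-169), 19481), Pow(Add(Function('L')(-194, -101), -9849), -1)) = Mul(Add(-145, 19481), Pow(Add(Mul(Pow(Add(-81, -101), -1), Add(-194, -101)), -9849), -1)) = Mul(19336, Pow(Add(Mul(Pow(-182, -1), -295), -9849), -1)) = Mul(19336, Pow(Add(Mul(Rational(-1, 182), -295), -9849), -1)) = Mul(19336, Pow(Add(Rational(295, 182), -9849), -1)) = Mul(19336, Pow(Rational(-1792223, 182), -1)) = Mul(19336, Rational(-182, 1792223)) = Rational(-3519152, 1792223)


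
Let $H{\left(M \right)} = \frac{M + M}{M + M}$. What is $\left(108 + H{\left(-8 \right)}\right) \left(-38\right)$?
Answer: $-4142$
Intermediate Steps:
$H{\left(M \right)} = 1$ ($H{\left(M \right)} = \frac{2 M}{2 M} = 2 M \frac{1}{2 M} = 1$)
$\left(108 + H{\left(-8 \right)}\right) \left(-38\right) = \left(108 + 1\right) \left(-38\right) = 109 \left(-38\right) = -4142$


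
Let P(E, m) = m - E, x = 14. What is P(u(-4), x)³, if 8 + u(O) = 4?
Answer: 5832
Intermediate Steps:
u(O) = -4 (u(O) = -8 + 4 = -4)
P(u(-4), x)³ = (14 - 1*(-4))³ = (14 + 4)³ = 18³ = 5832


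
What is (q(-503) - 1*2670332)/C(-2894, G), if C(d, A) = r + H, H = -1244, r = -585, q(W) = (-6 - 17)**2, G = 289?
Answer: 2669803/1829 ≈ 1459.7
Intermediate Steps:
q(W) = 529 (q(W) = (-23)**2 = 529)
C(d, A) = -1829 (C(d, A) = -585 - 1244 = -1829)
(q(-503) - 1*2670332)/C(-2894, G) = (529 - 1*2670332)/(-1829) = (529 - 2670332)*(-1/1829) = -2669803*(-1/1829) = 2669803/1829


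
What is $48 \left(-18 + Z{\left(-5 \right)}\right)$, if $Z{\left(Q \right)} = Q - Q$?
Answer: $-864$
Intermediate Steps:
$Z{\left(Q \right)} = 0$
$48 \left(-18 + Z{\left(-5 \right)}\right) = 48 \left(-18 + 0\right) = 48 \left(-18\right) = -864$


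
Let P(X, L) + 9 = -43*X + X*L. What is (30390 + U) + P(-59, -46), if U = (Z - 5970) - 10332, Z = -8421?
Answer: 10909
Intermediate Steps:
P(X, L) = -9 - 43*X + L*X (P(X, L) = -9 + (-43*X + X*L) = -9 + (-43*X + L*X) = -9 - 43*X + L*X)
U = -24723 (U = (-8421 - 5970) - 10332 = -14391 - 10332 = -24723)
(30390 + U) + P(-59, -46) = (30390 - 24723) + (-9 - 43*(-59) - 46*(-59)) = 5667 + (-9 + 2537 + 2714) = 5667 + 5242 = 10909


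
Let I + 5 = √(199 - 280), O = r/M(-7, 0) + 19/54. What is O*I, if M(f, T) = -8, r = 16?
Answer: 445/54 - 89*I/6 ≈ 8.2407 - 14.833*I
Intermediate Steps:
O = -89/54 (O = 16/(-8) + 19/54 = 16*(-⅛) + 19*(1/54) = -2 + 19/54 = -89/54 ≈ -1.6481)
I = -5 + 9*I (I = -5 + √(199 - 280) = -5 + √(-81) = -5 + 9*I ≈ -5.0 + 9.0*I)
O*I = -89*(-5 + 9*I)/54 = 445/54 - 89*I/6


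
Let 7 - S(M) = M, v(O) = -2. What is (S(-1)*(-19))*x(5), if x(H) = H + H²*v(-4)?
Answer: 6840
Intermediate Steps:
x(H) = H - 2*H² (x(H) = H + H²*(-2) = H - 2*H²)
S(M) = 7 - M
(S(-1)*(-19))*x(5) = ((7 - 1*(-1))*(-19))*(5*(1 - 2*5)) = ((7 + 1)*(-19))*(5*(1 - 10)) = (8*(-19))*(5*(-9)) = -152*(-45) = 6840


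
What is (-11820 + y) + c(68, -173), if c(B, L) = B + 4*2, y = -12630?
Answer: -24374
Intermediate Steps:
c(B, L) = 8 + B (c(B, L) = B + 8 = 8 + B)
(-11820 + y) + c(68, -173) = (-11820 - 12630) + (8 + 68) = -24450 + 76 = -24374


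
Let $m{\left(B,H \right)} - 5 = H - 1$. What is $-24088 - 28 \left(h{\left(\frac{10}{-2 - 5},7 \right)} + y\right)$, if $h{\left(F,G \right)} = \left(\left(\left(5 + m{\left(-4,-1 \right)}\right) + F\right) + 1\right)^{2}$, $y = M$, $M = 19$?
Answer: $- \frac{183576}{7} \approx -26225.0$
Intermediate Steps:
$y = 19$
$m{\left(B,H \right)} = 4 + H$ ($m{\left(B,H \right)} = 5 + \left(H - 1\right) = 5 + \left(-1 + H\right) = 4 + H$)
$h{\left(F,G \right)} = \left(9 + F\right)^{2}$ ($h{\left(F,G \right)} = \left(\left(\left(5 + \left(4 - 1\right)\right) + F\right) + 1\right)^{2} = \left(\left(\left(5 + 3\right) + F\right) + 1\right)^{2} = \left(\left(8 + F\right) + 1\right)^{2} = \left(9 + F\right)^{2}$)
$-24088 - 28 \left(h{\left(\frac{10}{-2 - 5},7 \right)} + y\right) = -24088 - 28 \left(\left(9 + \frac{10}{-2 - 5}\right)^{2} + 19\right) = -24088 - 28 \left(\left(9 + \frac{10}{-7}\right)^{2} + 19\right) = -24088 - 28 \left(\left(9 + 10 \left(- \frac{1}{7}\right)\right)^{2} + 19\right) = -24088 - 28 \left(\left(9 - \frac{10}{7}\right)^{2} + 19\right) = -24088 - 28 \left(\left(\frac{53}{7}\right)^{2} + 19\right) = -24088 - 28 \left(\frac{2809}{49} + 19\right) = -24088 - \frac{14960}{7} = - \frac{183576}{7}$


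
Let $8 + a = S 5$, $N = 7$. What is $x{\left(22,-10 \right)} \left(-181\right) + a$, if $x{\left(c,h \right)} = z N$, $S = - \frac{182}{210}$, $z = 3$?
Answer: $- \frac{11440}{3} \approx -3813.3$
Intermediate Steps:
$S = - \frac{13}{15}$ ($S = \left(-182\right) \frac{1}{210} = - \frac{13}{15} \approx -0.86667$)
$a = - \frac{37}{3}$ ($a = -8 - \frac{13}{3} = - \frac{37}{3} \approx -12.333$)
$x{\left(c,h \right)} = 21$ ($x{\left(c,h \right)} = 3 \cdot 7 = 21$)
$x{\left(22,-10 \right)} \left(-181\right) + a = 21 \left(-181\right) - \frac{37}{3} = -3801 - \frac{37}{3} = - \frac{11440}{3}$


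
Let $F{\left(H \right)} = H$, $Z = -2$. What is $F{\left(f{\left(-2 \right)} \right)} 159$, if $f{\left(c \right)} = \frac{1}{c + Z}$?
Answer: $- \frac{159}{4} \approx -39.75$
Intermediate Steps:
$f{\left(c \right)} = \frac{1}{-2 + c}$ ($f{\left(c \right)} = \frac{1}{c - 2} = \frac{1}{-2 + c}$)
$F{\left(f{\left(-2 \right)} \right)} 159 = \frac{1}{-2 - 2} \cdot 159 = \frac{1}{-4} \cdot 159 = \left(- \frac{1}{4}\right) 159 = - \frac{159}{4}$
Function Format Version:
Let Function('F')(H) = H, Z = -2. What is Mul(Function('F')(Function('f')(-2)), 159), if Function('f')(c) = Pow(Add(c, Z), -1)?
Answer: Rational(-159, 4) ≈ -39.750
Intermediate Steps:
Function('f')(c) = Pow(Add(-2, c), -1) (Function('f')(c) = Pow(Add(c, -2), -1) = Pow(Add(-2, c), -1))
Mul(Function('F')(Function('f')(-2)), 159) = Mul(Pow(Add(-2, -2), -1), 159) = Mul(Pow(-4, -1), 159) = Mul(Rational(-1, 4), 159) = Rational(-159, 4)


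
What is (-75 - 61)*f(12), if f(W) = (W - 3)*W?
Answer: -14688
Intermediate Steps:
f(W) = W*(-3 + W) (f(W) = (-3 + W)*W = W*(-3 + W))
(-75 - 61)*f(12) = (-75 - 61)*(12*(-3 + 12)) = -1632*9 = -136*108 = -14688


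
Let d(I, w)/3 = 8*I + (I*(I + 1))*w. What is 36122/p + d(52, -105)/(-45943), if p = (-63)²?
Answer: 5100247394/182347767 ≈ 27.970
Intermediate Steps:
d(I, w) = 24*I + 3*I*w*(1 + I) (d(I, w) = 3*(8*I + (I*(I + 1))*w) = 3*(8*I + (I*(1 + I))*w) = 3*(8*I + I*w*(1 + I)) = 24*I + 3*I*w*(1 + I))
p = 3969
36122/p + d(52, -105)/(-45943) = 36122/3969 + (3*52*(8 - 105 + 52*(-105)))/(-45943) = 36122*(1/3969) + (3*52*(8 - 105 - 5460))*(-1/45943) = 36122/3969 + (3*52*(-5557))*(-1/45943) = 36122/3969 - 866892*(-1/45943) = 36122/3969 + 866892/45943 = 5100247394/182347767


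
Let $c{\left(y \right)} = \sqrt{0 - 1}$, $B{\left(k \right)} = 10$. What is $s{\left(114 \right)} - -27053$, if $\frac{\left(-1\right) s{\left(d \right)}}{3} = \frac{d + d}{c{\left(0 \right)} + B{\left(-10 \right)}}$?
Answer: $\frac{2725513}{101} + \frac{684 i}{101} \approx 26985.0 + 6.7723 i$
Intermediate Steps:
$c{\left(y \right)} = i$ ($c{\left(y \right)} = \sqrt{-1} = i$)
$s{\left(d \right)} = - \frac{6 d \left(10 - i\right)}{101}$ ($s{\left(d \right)} = - 3 \frac{d + d}{i + 10} = - 3 \frac{2 d}{10 + i} = - 3 \cdot 2 d \frac{10 - i}{101} = - 3 \frac{2 d \left(10 - i\right)}{101} = - \frac{6 d \left(10 - i\right)}{101}$)
$s{\left(114 \right)} - -27053 = \left(- \frac{6}{101}\right) 114 \left(10 - i\right) - -27053 = \left(- \frac{6840}{101} + \frac{684 i}{101}\right) + 27053 = \frac{2725513}{101} + \frac{684 i}{101}$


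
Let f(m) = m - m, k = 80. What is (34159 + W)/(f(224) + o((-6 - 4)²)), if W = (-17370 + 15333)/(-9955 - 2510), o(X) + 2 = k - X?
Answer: -70965662/45705 ≈ -1552.7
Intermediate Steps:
f(m) = 0
o(X) = 78 - X (o(X) = -2 + (80 - X) = 78 - X)
W = 679/4155 (W = -2037/(-12465) = -2037*(-1/12465) = 679/4155 ≈ 0.16342)
(34159 + W)/(f(224) + o((-6 - 4)²)) = (34159 + 679/4155)/(0 + (78 - (-6 - 4)²)) = 141931324/(4155*(0 + (78 - 1*(-10)²))) = 141931324/(4155*(0 + (78 - 1*100))) = 141931324/(4155*(0 + (78 - 100))) = 141931324/(4155*(0 - 22)) = (141931324/4155)/(-22) = (141931324/4155)*(-1/22) = -70965662/45705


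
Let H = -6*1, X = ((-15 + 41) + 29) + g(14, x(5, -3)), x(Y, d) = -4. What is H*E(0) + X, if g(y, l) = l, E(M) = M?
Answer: 51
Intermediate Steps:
X = 51 (X = ((-15 + 41) + 29) - 4 = (26 + 29) - 4 = 55 - 4 = 51)
H = -6
H*E(0) + X = -6*0 + 51 = 0 + 51 = 51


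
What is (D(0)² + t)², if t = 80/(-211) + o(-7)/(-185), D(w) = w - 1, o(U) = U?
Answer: 661106944/1523731225 ≈ 0.43387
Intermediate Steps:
D(w) = -1 + w
t = -13323/39035 (t = 80/(-211) - 7/(-185) = 80*(-1/211) - 7*(-1/185) = -80/211 + 7/185 = -13323/39035 ≈ -0.34131)
(D(0)² + t)² = ((-1 + 0)² - 13323/39035)² = ((-1)² - 13323/39035)² = (1 - 13323/39035)² = (25712/39035)² = 661106944/1523731225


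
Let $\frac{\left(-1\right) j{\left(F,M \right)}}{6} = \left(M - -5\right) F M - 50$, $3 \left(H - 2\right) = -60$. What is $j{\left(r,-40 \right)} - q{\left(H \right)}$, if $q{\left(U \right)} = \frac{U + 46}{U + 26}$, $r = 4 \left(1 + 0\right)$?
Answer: $- \frac{66607}{2} \approx -33304.0$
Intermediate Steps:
$H = -18$ ($H = 2 + \frac{1}{3} \left(-60\right) = 2 - 20 = -18$)
$r = 4$ ($r = 4 \cdot 1 = 4$)
$q{\left(U \right)} = \frac{46 + U}{26 + U}$
$j{\left(F,M \right)} = 300 - 6 F M \left(5 + M\right)$ ($j{\left(F,M \right)} = - 6 \left(\left(M - -5\right) F M - 50\right) = - 6 \left(\left(M + 5\right) F M - 50\right) = - 6 \left(\left(5 + M\right) F M - 50\right) = - 6 \left(F \left(5 + M\right) M - 50\right) = - 6 \left(F M \left(5 + M\right) - 50\right) = - 6 \left(-50 + F M \left(5 + M\right)\right) = 300 - 6 F M \left(5 + M\right)$)
$j{\left(r,-40 \right)} - q{\left(H \right)} = \left(300 - 120 \left(-40\right) - 24 \left(-40\right)^{2}\right) - \frac{46 - 18}{26 - 18} = \left(300 + 4800 - 24 \cdot 1600\right) - \frac{1}{8} \cdot 28 = \left(300 + 4800 - 38400\right) - \frac{1}{8} \cdot 28 = -33300 - \frac{7}{2} = - \frac{66607}{2}$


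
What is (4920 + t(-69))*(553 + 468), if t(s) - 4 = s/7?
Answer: 35121379/7 ≈ 5.0173e+6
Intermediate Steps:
t(s) = 4 + s/7
(4920 + t(-69))*(553 + 468) = (4920 + (4 + (1/7)*(-69)))*(553 + 468) = (4920 + (4 - 69/7))*1021 = (4920 - 41/7)*1021 = (34399/7)*1021 = 35121379/7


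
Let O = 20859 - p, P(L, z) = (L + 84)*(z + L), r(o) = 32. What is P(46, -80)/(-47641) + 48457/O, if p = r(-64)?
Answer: 2400595277/992219107 ≈ 2.4194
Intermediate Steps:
p = 32
P(L, z) = (84 + L)*(L + z)
O = 20827 (O = 20859 - 1*32 = 20859 - 32 = 20827)
P(46, -80)/(-47641) + 48457/O = (46² + 84*46 + 84*(-80) + 46*(-80))/(-47641) + 48457/20827 = (2116 + 3864 - 6720 - 3680)*(-1/47641) + 48457*(1/20827) = -4420*(-1/47641) + 48457/20827 = 4420/47641 + 48457/20827 = 2400595277/992219107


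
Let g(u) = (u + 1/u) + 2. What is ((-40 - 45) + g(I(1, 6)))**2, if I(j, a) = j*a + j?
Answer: 281961/49 ≈ 5754.3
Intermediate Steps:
I(j, a) = j + a*j (I(j, a) = a*j + j = j + a*j)
g(u) = 2 + u + 1/u
((-40 - 45) + g(I(1, 6)))**2 = ((-40 - 45) + (2 + 1*(1 + 6) + 1/(1*(1 + 6))))**2 = (-85 + (2 + 1*7 + 1/(1*7)))**2 = (-85 + (2 + 7 + 1/7))**2 = (-85 + 64/7)**2 = (-531/7)**2 = 281961/49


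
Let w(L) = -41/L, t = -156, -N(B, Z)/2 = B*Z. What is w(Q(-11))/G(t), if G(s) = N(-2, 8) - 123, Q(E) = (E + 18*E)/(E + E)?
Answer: 82/1729 ≈ 0.047426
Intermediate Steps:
N(B, Z) = -2*B*Z
Q(E) = 19/2 (Q(E) = (19*E)/((2*E)) = (19*E)*(1/(2*E)) = 19/2)
G(s) = -91 (G(s) = -2*(-2)*8 - 123 = 32 - 123 = -91)
w(Q(-11))/G(t) = -41/19/2/(-91) = -41*2/19*(-1/91) = -82/19*(-1/91) = 82/1729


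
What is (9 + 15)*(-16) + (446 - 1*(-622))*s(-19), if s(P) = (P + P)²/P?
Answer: -81552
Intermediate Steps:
s(P) = 4*P (s(P) = (2*P)²/P = (4*P²)/P = 4*P)
(9 + 15)*(-16) + (446 - 1*(-622))*s(-19) = (9 + 15)*(-16) + (446 - 1*(-622))*(4*(-19)) = 24*(-16) + (446 + 622)*(-76) = -384 + 1068*(-76) = -384 - 81168 = -81552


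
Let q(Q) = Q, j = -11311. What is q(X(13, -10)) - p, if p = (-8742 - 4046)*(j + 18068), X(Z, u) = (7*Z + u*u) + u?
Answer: 86408697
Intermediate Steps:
X(Z, u) = u + u**2 + 7*Z (X(Z, u) = (7*Z + u**2) + u = (u**2 + 7*Z) + u = u + u**2 + 7*Z)
p = -86408516 (p = (-8742 - 4046)*(-11311 + 18068) = -12788*6757 = -86408516)
q(X(13, -10)) - p = (-10 + (-10)**2 + 7*13) - 1*(-86408516) = (-10 + 100 + 91) + 86408516 = 181 + 86408516 = 86408697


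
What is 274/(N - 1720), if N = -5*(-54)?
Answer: -137/725 ≈ -0.18897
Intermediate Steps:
N = 270
274/(N - 1720) = 274/(270 - 1720) = 274/(-1450) = 274*(-1/1450) = -137/725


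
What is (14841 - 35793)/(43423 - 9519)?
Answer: -2619/4238 ≈ -0.61798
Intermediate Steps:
(14841 - 35793)/(43423 - 9519) = -20952/33904 = -20952*1/33904 = -2619/4238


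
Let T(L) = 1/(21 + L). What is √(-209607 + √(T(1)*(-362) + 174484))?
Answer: √(-25362447 + 11*√21110573)/11 ≈ 457.37*I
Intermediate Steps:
√(-209607 + √(T(1)*(-362) + 174484)) = √(-209607 + √(-362/(21 + 1) + 174484)) = √(-209607 + √(-362/22 + 174484)) = √(-209607 + √((1/22)*(-362) + 174484)) = √(-209607 + √(-181/11 + 174484)) = √(-209607 + √(1919143/11)) = √(-209607 + √21110573/11)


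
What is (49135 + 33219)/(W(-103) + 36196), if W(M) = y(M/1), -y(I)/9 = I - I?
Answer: 41177/18098 ≈ 2.2752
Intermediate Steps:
y(I) = 0 (y(I) = -9*(I - I) = -9*0 = 0)
W(M) = 0
(49135 + 33219)/(W(-103) + 36196) = (49135 + 33219)/(0 + 36196) = 82354/36196 = 82354*(1/36196) = 41177/18098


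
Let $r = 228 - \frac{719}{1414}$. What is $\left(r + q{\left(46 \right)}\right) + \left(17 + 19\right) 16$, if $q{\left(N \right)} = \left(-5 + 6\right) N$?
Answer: $\frac{1201181}{1414} \approx 849.49$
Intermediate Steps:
$q{\left(N \right)} = N$ ($q{\left(N \right)} = 1 N = N$)
$r = \frac{321673}{1414}$ ($r = 228 - 719 \cdot \frac{1}{1414} = 228 - \frac{719}{1414} = \frac{321673}{1414} \approx 227.49$)
$\left(r + q{\left(46 \right)}\right) + \left(17 + 19\right) 16 = \left(\frac{321673}{1414} + 46\right) + \left(17 + 19\right) 16 = \frac{386717}{1414} + 36 \cdot 16 = \frac{386717}{1414} + 576 = \frac{1201181}{1414}$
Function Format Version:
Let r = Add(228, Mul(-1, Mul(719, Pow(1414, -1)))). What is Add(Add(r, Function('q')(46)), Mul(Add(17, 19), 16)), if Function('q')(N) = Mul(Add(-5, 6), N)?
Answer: Rational(1201181, 1414) ≈ 849.49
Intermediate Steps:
Function('q')(N) = N (Function('q')(N) = Mul(1, N) = N)
r = Rational(321673, 1414) (r = Add(228, Mul(-1, Mul(719, Rational(1, 1414)))) = Add(228, Mul(-1, Rational(719, 1414))) = Add(228, Rational(-719, 1414)) = Rational(321673, 1414) ≈ 227.49)
Add(Add(r, Function('q')(46)), Mul(Add(17, 19), 16)) = Add(Add(Rational(321673, 1414), 46), Mul(Add(17, 19), 16)) = Add(Rational(386717, 1414), Mul(36, 16)) = Add(Rational(386717, 1414), 576) = Rational(1201181, 1414)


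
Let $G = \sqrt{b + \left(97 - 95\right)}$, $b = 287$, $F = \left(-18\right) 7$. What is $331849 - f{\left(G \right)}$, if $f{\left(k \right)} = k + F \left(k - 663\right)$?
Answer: $250436$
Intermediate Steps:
$F = -126$
$G = 17$ ($G = \sqrt{287 + \left(97 - 95\right)} = \sqrt{287 + 2} = \sqrt{289} = 17$)
$f{\left(k \right)} = 83538 - 125 k$ ($f{\left(k \right)} = k - 126 \left(k - 663\right) = k - 126 \left(-663 + k\right) = k - \left(-83538 + 126 k\right) = 83538 - 125 k$)
$331849 - f{\left(G \right)} = 331849 - \left(83538 - 2125\right) = 331849 - 81413 = 250436$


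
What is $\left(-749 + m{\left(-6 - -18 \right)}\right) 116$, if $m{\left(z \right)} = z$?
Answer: $-85492$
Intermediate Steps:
$\left(-749 + m{\left(-6 - -18 \right)}\right) 116 = \left(-749 - -12\right) 116 = \left(-749 + \left(-6 + 18\right)\right) 116 = \left(-749 + 12\right) 116 = \left(-737\right) 116 = -85492$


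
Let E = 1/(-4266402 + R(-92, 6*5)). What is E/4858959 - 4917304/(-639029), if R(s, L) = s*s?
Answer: 101734821201321003739/13220964385659167718 ≈ 7.6950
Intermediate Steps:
R(s, L) = s²
E = -1/4257938 (E = 1/(-4266402 + (-92)²) = 1/(-4266402 + 8464) = 1/(-4257938) = -1/4257938 ≈ -2.3486e-7)
E/4858959 - 4917304/(-639029) = -1/4257938/4858959 - 4917304/(-639029) = -1/4257938*1/4858959 - 4917304*(-1/639029) = -1/20689146166542 + 4917304/639029 = 101734821201321003739/13220964385659167718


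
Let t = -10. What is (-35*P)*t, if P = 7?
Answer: 2450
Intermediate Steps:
(-35*P)*t = -35*7*(-10) = -245*(-10) = 2450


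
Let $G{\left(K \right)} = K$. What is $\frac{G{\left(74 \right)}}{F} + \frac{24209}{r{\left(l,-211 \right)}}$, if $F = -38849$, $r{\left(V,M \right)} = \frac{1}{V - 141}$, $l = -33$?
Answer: $- \frac{163646206808}{38849} \approx -4.2124 \cdot 10^{6}$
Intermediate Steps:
$r{\left(V,M \right)} = \frac{1}{-141 + V}$
$\frac{G{\left(74 \right)}}{F} + \frac{24209}{r{\left(l,-211 \right)}} = \frac{74}{-38849} + \frac{24209}{\frac{1}{-141 - 33}} = 74 \left(- \frac{1}{38849}\right) + \frac{24209}{\frac{1}{-174}} = - \frac{74}{38849} + \frac{24209}{- \frac{1}{174}} = - \frac{74}{38849} + 24209 \left(-174\right) = - \frac{74}{38849} - 4212366 = - \frac{163646206808}{38849}$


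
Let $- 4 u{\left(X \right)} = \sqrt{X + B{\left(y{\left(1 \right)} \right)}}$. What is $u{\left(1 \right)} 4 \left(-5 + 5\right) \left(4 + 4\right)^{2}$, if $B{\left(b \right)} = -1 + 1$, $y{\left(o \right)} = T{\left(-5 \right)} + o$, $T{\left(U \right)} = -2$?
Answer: $0$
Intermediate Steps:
$y{\left(o \right)} = -2 + o$
$B{\left(b \right)} = 0$
$u{\left(X \right)} = - \frac{\sqrt{X}}{4}$ ($u{\left(X \right)} = - \frac{\sqrt{X + 0}}{4} = - \frac{\sqrt{X}}{4}$)
$u{\left(1 \right)} 4 \left(-5 + 5\right) \left(4 + 4\right)^{2} = - \frac{\sqrt{1}}{4} \cdot 4 \left(-5 + 5\right) \left(4 + 4\right)^{2} = \left(- \frac{1}{4}\right) 1 \cdot 4 \cdot 0 \cdot 8^{2} = \left(- \frac{1}{4}\right) 0 \cdot 64 = 0 \cdot 64 = 0$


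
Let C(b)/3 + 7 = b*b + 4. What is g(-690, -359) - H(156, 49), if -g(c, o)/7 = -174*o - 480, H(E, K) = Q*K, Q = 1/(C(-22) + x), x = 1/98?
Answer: -61360256132/141415 ≈ -4.3390e+5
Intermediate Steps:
C(b) = -9 + 3*b**2 (C(b) = -21 + 3*(b*b + 4) = -21 + 3*(b**2 + 4) = -21 + 3*(4 + b**2) = -21 + (12 + 3*b**2) = -9 + 3*b**2)
x = 1/98 ≈ 0.010204
Q = 98/141415 (Q = 1/((-9 + 3*(-22)**2) + 1/98) = 1/((-9 + 3*484) + 1/98) = 1/((-9 + 1452) + 1/98) = 1/(1443 + 1/98) = 1/(141415/98) = 98/141415 ≈ 0.00069300)
H(E, K) = 98*K/141415
g(c, o) = 3360 + 1218*o (g(c, o) = -7*(-174*o - 480) = -7*(-480 - 174*o) = 3360 + 1218*o)
g(-690, -359) - H(156, 49) = (3360 + 1218*(-359)) - 98*49/141415 = (3360 - 437262) - 1*4802/141415 = -433902 - 4802/141415 = -61360256132/141415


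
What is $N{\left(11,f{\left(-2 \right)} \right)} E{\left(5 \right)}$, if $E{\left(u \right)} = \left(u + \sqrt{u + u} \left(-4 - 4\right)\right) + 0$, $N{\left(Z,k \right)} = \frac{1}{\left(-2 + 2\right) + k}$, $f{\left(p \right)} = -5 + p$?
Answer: $- \frac{5}{7} + \frac{8 \sqrt{10}}{7} \approx 2.8997$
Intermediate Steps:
$N{\left(Z,k \right)} = \frac{1}{k}$ ($N{\left(Z,k \right)} = \frac{1}{0 + k} = \frac{1}{k}$)
$E{\left(u \right)} = u - 8 \sqrt{2} \sqrt{u}$ ($E{\left(u \right)} = \left(u + \sqrt{2 u} \left(-8\right)\right) + 0 = \left(u + \sqrt{2} \sqrt{u} \left(-8\right)\right) + 0 = \left(u - 8 \sqrt{2} \sqrt{u}\right) + 0 = u - 8 \sqrt{2} \sqrt{u}$)
$N{\left(11,f{\left(-2 \right)} \right)} E{\left(5 \right)} = \frac{5 - 8 \sqrt{2} \sqrt{5}}{-5 - 2} = \frac{5 - 8 \sqrt{10}}{-7} = - \frac{5 - 8 \sqrt{10}}{7} = - \frac{5}{7} + \frac{8 \sqrt{10}}{7}$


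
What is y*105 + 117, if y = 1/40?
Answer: 957/8 ≈ 119.63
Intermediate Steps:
y = 1/40 ≈ 0.025000
y*105 + 117 = (1/40)*105 + 117 = 21/8 + 117 = 957/8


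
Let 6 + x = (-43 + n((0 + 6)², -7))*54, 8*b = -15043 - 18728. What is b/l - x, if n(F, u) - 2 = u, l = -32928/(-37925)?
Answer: -198796541/87808 ≈ -2264.0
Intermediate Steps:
l = 32928/37925 (l = -32928*(-1/37925) = 32928/37925 ≈ 0.86824)
n(F, u) = 2 + u
b = -33771/8 (b = (-15043 - 18728)/8 = (⅛)*(-33771) = -33771/8 ≈ -4221.4)
x = -2598 (x = -6 + (-43 + (2 - 7))*54 = -6 + (-43 - 5)*54 = -6 - 48*54 = -6 - 2592 = -2598)
b/l - x = -33771/(8*32928/37925) - 1*(-2598) = -33771/8*37925/32928 + 2598 = -426921725/87808 + 2598 = -198796541/87808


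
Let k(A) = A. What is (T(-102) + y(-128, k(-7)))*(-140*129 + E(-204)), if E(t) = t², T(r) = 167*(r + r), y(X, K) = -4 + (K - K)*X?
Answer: -802600032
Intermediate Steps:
y(X, K) = -4 (y(X, K) = -4 + 0*X = -4 + 0 = -4)
T(r) = 334*r (T(r) = 167*(2*r) = 334*r)
(T(-102) + y(-128, k(-7)))*(-140*129 + E(-204)) = (334*(-102) - 4)*(-140*129 + (-204)²) = (-34068 - 4)*(-18060 + 41616) = -34072*23556 = -802600032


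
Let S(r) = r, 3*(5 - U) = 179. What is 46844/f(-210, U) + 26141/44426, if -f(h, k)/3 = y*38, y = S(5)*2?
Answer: -512822701/12661410 ≈ -40.503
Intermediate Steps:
U = -164/3 (U = 5 - ⅓*179 = 5 - 179/3 = -164/3 ≈ -54.667)
y = 10 (y = 5*2 = 10)
f(h, k) = -1140 (f(h, k) = -30*38 = -3*380 = -1140)
46844/f(-210, U) + 26141/44426 = 46844/(-1140) + 26141/44426 = 46844*(-1/1140) + 26141*(1/44426) = -11711/285 + 26141/44426 = -512822701/12661410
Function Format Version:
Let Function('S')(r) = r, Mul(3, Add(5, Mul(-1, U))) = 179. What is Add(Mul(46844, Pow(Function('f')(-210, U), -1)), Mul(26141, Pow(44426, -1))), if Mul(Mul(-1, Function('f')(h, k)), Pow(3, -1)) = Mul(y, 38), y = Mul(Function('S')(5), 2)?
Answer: Rational(-512822701, 12661410) ≈ -40.503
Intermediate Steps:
U = Rational(-164, 3) (U = Add(5, Mul(Rational(-1, 3), 179)) = Add(5, Rational(-179, 3)) = Rational(-164, 3) ≈ -54.667)
y = 10 (y = Mul(5, 2) = 10)
Function('f')(h, k) = -1140 (Function('f')(h, k) = Mul(-3, Mul(10, 38)) = Mul(-3, 380) = -1140)
Add(Mul(46844, Pow(Function('f')(-210, U), -1)), Mul(26141, Pow(44426, -1))) = Add(Mul(46844, Pow(-1140, -1)), Mul(26141, Pow(44426, -1))) = Add(Mul(46844, Rational(-1, 1140)), Mul(26141, Rational(1, 44426))) = Add(Rational(-11711, 285), Rational(26141, 44426)) = Rational(-512822701, 12661410)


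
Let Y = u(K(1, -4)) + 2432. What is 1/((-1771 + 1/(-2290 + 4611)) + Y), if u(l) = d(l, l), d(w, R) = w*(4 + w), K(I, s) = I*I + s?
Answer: 2321/1527219 ≈ 0.0015198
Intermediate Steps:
K(I, s) = s + I² (K(I, s) = I² + s = s + I²)
u(l) = l*(4 + l)
Y = 2429 (Y = (-4 + 1²)*(4 + (-4 + 1²)) + 2432 = (-4 + 1)*(4 + (-4 + 1)) + 2432 = -3*(4 - 3) + 2432 = -3*1 + 2432 = -3 + 2432 = 2429)
1/((-1771 + 1/(-2290 + 4611)) + Y) = 1/((-1771 + 1/(-2290 + 4611)) + 2429) = 1/((-1771 + 1/2321) + 2429) = 1/(-4110490/2321 + 2429) = 1/(1527219/2321) = 2321/1527219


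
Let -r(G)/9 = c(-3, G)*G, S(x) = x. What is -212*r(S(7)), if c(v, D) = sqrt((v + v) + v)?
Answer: 40068*I ≈ 40068.0*I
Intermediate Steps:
c(v, D) = sqrt(3)*sqrt(v) (c(v, D) = sqrt(2*v + v) = sqrt(3*v) = sqrt(3)*sqrt(v))
r(G) = -27*I*G (r(G) = -9*sqrt(3)*sqrt(-3)*G = -9*sqrt(3)*(I*sqrt(3))*G = -9*3*I*G = -27*I*G)
-212*r(S(7)) = -(-5724)*I*7 = -(-40068)*I = 40068*I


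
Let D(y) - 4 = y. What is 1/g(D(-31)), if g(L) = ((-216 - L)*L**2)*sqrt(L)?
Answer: I*sqrt(3)/1240029 ≈ 1.3968e-6*I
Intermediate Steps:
D(y) = 4 + y
g(L) = L**(5/2)*(-216 - L) (g(L) = (L**2*(-216 - L))*sqrt(L) = L**(5/2)*(-216 - L))
1/g(D(-31)) = 1/((4 - 31)**(5/2)*(-216 - (4 - 31))) = 1/((-27)**(5/2)*(-216 - 1*(-27))) = 1/((2187*I*sqrt(3))*(-216 + 27)) = 1/((2187*I*sqrt(3))*(-189)) = 1/(-413343*I*sqrt(3)) = I*sqrt(3)/1240029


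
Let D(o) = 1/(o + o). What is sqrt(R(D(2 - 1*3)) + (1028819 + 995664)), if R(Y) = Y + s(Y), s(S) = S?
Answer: sqrt(2024482) ≈ 1422.8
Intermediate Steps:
D(o) = 1/(2*o)
R(Y) = 2*Y (R(Y) = Y + Y = 2*Y)
sqrt(R(D(2 - 1*3)) + (1028819 + 995664)) = sqrt(2*(1/(2*(2 - 1*3))) + (1028819 + 995664)) = sqrt(2*(1/(2*(2 - 3))) + 2024483) = sqrt(2*((1/2)/(-1)) + 2024483) = sqrt(2*((1/2)*(-1)) + 2024483) = sqrt(2*(-1/2) + 2024483) = sqrt(-1 + 2024483) = sqrt(2024482)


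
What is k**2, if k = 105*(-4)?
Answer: 176400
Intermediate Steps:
k = -420
k**2 = (-420)**2 = 176400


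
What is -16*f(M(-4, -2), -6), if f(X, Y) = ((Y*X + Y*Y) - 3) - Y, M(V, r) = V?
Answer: -1008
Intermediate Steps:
f(X, Y) = -3 + Y**2 - Y + X*Y (f(X, Y) = ((X*Y + Y**2) - 3) - Y = ((Y**2 + X*Y) - 3) - Y = (-3 + Y**2 + X*Y) - Y = -3 + Y**2 - Y + X*Y)
-16*f(M(-4, -2), -6) = -16*(-3 + (-6)**2 - 1*(-6) - 4*(-6)) = -16*(-3 + 36 + 6 + 24) = -16*63 = -1008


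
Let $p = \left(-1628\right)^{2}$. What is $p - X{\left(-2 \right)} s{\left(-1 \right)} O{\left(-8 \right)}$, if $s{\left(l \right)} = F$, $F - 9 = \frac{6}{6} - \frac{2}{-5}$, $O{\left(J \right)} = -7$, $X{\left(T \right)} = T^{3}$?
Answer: $\frac{13249008}{5} \approx 2.6498 \cdot 10^{6}$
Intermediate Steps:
$F = \frac{52}{5}$ ($F = 9 + \left(\frac{6}{6} - \frac{2}{-5}\right) = 9 + \left(6 \cdot \frac{1}{6} - - \frac{2}{5}\right) = 9 + \left(1 + \frac{2}{5}\right) = 9 + \frac{7}{5} = \frac{52}{5} \approx 10.4$)
$p = 2650384$
$s{\left(l \right)} = \frac{52}{5}$
$p - X{\left(-2 \right)} s{\left(-1 \right)} O{\left(-8 \right)} = 2650384 - \left(-2\right)^{3} \cdot \frac{52}{5} \left(-7\right) = 2650384 - \left(-8\right) \frac{52}{5} \left(-7\right) = 2650384 - \left(- \frac{416}{5}\right) \left(-7\right) = 2650384 - \frac{2912}{5} = \frac{13249008}{5}$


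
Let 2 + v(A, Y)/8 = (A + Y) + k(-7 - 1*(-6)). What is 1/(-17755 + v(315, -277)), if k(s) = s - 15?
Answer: -1/17595 ≈ -5.6834e-5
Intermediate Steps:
k(s) = -15 + s
v(A, Y) = -144 + 8*A + 8*Y (v(A, Y) = -16 + 8*((A + Y) + (-15 + (-7 - 1*(-6)))) = -16 + 8*((A + Y) + (-15 + (-7 + 6))) = -16 + 8*((A + Y) + (-15 - 1)) = -16 + 8*((A + Y) - 16) = -16 + 8*(-16 + A + Y) = -16 + (-128 + 8*A + 8*Y) = -144 + 8*A + 8*Y)
1/(-17755 + v(315, -277)) = 1/(-17755 + (-144 + 8*315 + 8*(-277))) = 1/(-17755 + (-144 + 2520 - 2216)) = 1/(-17755 + 160) = 1/(-17595) = -1/17595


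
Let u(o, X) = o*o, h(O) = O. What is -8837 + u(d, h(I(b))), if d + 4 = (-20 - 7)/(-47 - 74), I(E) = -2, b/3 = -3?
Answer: -129173668/14641 ≈ -8822.7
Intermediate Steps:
b = -9 (b = 3*(-3) = -9)
d = -457/121 (d = -4 + (-20 - 7)/(-47 - 74) = -4 - 27/(-121) = -4 - 27*(-1/121) = -4 + 27/121 = -457/121 ≈ -3.7769)
u(o, X) = o**2
-8837 + u(d, h(I(b))) = -8837 + (-457/121)**2 = -8837 + 208849/14641 = -129173668/14641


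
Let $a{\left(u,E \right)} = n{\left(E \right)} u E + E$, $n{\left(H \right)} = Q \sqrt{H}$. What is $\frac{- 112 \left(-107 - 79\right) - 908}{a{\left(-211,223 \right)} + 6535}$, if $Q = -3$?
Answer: $- \frac{134646392}{4443421841099} + \frac{2812451916 \sqrt{223}}{4443421841099} \approx 0.0094216$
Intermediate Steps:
$n{\left(H \right)} = - 3 \sqrt{H}$
$a{\left(u,E \right)} = E - 3 u E^{\frac{3}{2}}$ ($a{\left(u,E \right)} = - 3 \sqrt{E} u E + E = - 3 u \sqrt{E} E + E = - 3 u E^{\frac{3}{2}} + E = E - 3 u E^{\frac{3}{2}}$)
$\frac{- 112 \left(-107 - 79\right) - 908}{a{\left(-211,223 \right)} + 6535} = \frac{- 112 \left(-107 - 79\right) - 908}{\left(223 - - 633 \cdot 223^{\frac{3}{2}}\right) + 6535} = \frac{\left(-112\right) \left(-186\right) - 908}{\left(223 - - 633 \cdot 223 \sqrt{223}\right) + 6535} = \frac{20832 - 908}{\left(223 + 141159 \sqrt{223}\right) + 6535} = \frac{19924}{6758 + 141159 \sqrt{223}}$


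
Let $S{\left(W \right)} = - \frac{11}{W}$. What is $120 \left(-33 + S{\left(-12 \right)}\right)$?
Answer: $-3850$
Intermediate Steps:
$120 \left(-33 + S{\left(-12 \right)}\right) = 120 \left(-33 - \frac{11}{-12}\right) = 120 \left(-33 - - \frac{11}{12}\right) = 120 \left(-33 + \frac{11}{12}\right) = 120 \left(- \frac{385}{12}\right) = -3850$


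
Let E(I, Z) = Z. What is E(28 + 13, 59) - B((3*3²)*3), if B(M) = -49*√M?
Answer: 500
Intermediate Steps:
E(28 + 13, 59) - B((3*3²)*3) = 59 - (-49)*√((3*3²)*3) = 59 - (-49)*√((3*9)*3) = 59 - (-49)*√(27*3) = 59 - (-49)*√81 = 59 - (-49)*9 = 59 - 1*(-441) = 59 + 441 = 500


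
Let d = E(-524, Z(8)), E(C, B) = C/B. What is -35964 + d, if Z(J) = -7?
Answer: -251224/7 ≈ -35889.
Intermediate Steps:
d = 524/7 (d = -524/(-7) = -524*(-⅐) = 524/7 ≈ 74.857)
-35964 + d = -35964 + 524/7 = -251224/7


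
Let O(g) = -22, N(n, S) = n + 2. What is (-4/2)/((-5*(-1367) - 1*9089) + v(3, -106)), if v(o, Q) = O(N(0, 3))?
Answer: 1/1138 ≈ 0.00087873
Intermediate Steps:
N(n, S) = 2 + n
v(o, Q) = -22
(-4/2)/((-5*(-1367) - 1*9089) + v(3, -106)) = (-4/2)/((-5*(-1367) - 1*9089) - 22) = (-4*1/2)/((6835 - 9089) - 22) = -2/(-2254 - 22) = -2/(-2276) = -2*(-1/2276) = 1/1138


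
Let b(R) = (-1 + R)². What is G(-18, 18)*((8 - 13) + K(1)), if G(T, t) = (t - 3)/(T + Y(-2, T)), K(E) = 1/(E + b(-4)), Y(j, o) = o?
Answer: 215/104 ≈ 2.0673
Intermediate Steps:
K(E) = 1/(25 + E) (K(E) = 1/(E + (-1 - 4)²) = 1/(E + (-5)²) = 1/(E + 25) = 1/(25 + E))
G(T, t) = (-3 + t)/(2*T) (G(T, t) = (t - 3)/(T + T) = (-3 + t)/((2*T)) = (-3 + t)*(1/(2*T)) = (-3 + t)/(2*T))
G(-18, 18)*((8 - 13) + K(1)) = ((½)*(-3 + 18)/(-18))*((8 - 13) + 1/(25 + 1)) = ((½)*(-1/18)*15)*(-5 + 1/26) = -5*(-5 + 1/26)/12 = -5/12*(-129/26) = 215/104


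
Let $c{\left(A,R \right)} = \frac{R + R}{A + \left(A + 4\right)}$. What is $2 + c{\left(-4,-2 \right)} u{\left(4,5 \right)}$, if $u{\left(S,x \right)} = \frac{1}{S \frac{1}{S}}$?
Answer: $3$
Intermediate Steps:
$c{\left(A,R \right)} = \frac{2 R}{4 + 2 A}$ ($c{\left(A,R \right)} = \frac{2 R}{A + \left(4 + A\right)} = \frac{2 R}{4 + 2 A}$)
$u{\left(S,x \right)} = 1$ ($u{\left(S,x \right)} = 1^{-1} = 1$)
$2 + c{\left(-4,-2 \right)} u{\left(4,5 \right)} = 2 + - \frac{2}{2 - 4} \cdot 1 = 2 + - \frac{2}{-2} \cdot 1 = 2 + \left(-2\right) \left(- \frac{1}{2}\right) 1 = 2 + 1 \cdot 1 = 2 + 1 = 3$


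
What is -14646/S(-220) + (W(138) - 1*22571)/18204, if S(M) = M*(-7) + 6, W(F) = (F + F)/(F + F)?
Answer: -2037223/190158 ≈ -10.713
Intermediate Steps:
W(F) = 1 (W(F) = (2*F)/((2*F)) = (2*F)*(1/(2*F)) = 1)
S(M) = 6 - 7*M (S(M) = -7*M + 6 = 6 - 7*M)
-14646/S(-220) + (W(138) - 1*22571)/18204 = -14646/(6 - 7*(-220)) + (1 - 1*22571)/18204 = -14646/(6 + 1540) + (1 - 22571)*(1/18204) = -14646/1546 - 22570*1/18204 = -14646*1/1546 - 305/246 = -7323/773 - 305/246 = -2037223/190158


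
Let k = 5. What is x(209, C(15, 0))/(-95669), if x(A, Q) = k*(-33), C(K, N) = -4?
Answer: 165/95669 ≈ 0.0017247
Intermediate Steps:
x(A, Q) = -165 (x(A, Q) = 5*(-33) = -165)
x(209, C(15, 0))/(-95669) = -165/(-95669) = -165*(-1/95669) = 165/95669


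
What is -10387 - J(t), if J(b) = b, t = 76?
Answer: -10463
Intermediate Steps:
-10387 - J(t) = -10387 - 1*76 = -10387 - 76 = -10463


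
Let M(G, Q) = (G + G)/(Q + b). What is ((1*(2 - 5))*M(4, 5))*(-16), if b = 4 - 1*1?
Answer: 48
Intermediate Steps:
b = 3 (b = 4 - 1 = 3)
M(G, Q) = 2*G/(3 + Q) (M(G, Q) = (G + G)/(Q + 3) = (2*G)/(3 + Q) = 2*G/(3 + Q))
((1*(2 - 5))*M(4, 5))*(-16) = ((1*(2 - 5))*(2*4/(3 + 5)))*(-16) = ((1*(-3))*(2*4/8))*(-16) = -6*4/8*(-16) = -3*1*(-16) = -3*(-16) = 48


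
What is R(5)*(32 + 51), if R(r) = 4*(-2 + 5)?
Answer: 996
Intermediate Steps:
R(r) = 12 (R(r) = 4*3 = 12)
R(5)*(32 + 51) = 12*(32 + 51) = 12*83 = 996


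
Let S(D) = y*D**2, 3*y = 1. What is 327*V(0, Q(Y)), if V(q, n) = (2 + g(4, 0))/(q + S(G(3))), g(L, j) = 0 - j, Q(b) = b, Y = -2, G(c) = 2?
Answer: 981/2 ≈ 490.50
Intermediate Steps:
y = 1/3 (y = (1/3)*1 = 1/3 ≈ 0.33333)
g(L, j) = -j
S(D) = D**2/3
V(q, n) = 2/(4/3 + q) (V(q, n) = (2 - 1*0)/(q + (1/3)*2**2) = (2 + 0)/(q + (1/3)*4) = 2/(q + 4/3) = 2/(4/3 + q))
327*V(0, Q(Y)) = 327*(6/(4 + 3*0)) = 327*(6/(4 + 0)) = 327*(6/4) = 327*(6*(1/4)) = 327*(3/2) = 981/2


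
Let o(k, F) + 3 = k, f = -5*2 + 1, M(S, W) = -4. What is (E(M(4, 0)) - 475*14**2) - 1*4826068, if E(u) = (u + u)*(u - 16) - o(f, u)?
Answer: -4918996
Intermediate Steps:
f = -9 (f = -10 + 1 = -9)
o(k, F) = -3 + k
E(u) = 12 + 2*u*(-16 + u) (E(u) = (u + u)*(u - 16) - (-3 - 9) = (2*u)*(-16 + u) - 1*(-12) = 2*u*(-16 + u) + 12 = 12 + 2*u*(-16 + u))
(E(M(4, 0)) - 475*14**2) - 1*4826068 = ((12 - 32*(-4) + 2*(-4)**2) - 475*14**2) - 1*4826068 = ((12 + 128 + 2*16) - 475*196) - 4826068 = ((12 + 128 + 32) - 93100) - 4826068 = (172 - 93100) - 4826068 = -92928 - 4826068 = -4918996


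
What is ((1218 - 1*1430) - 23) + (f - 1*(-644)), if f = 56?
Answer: 465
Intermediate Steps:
((1218 - 1*1430) - 23) + (f - 1*(-644)) = ((1218 - 1*1430) - 23) + (56 - 1*(-644)) = ((1218 - 1430) - 23) + (56 + 644) = (-212 - 23) + 700 = -235 + 700 = 465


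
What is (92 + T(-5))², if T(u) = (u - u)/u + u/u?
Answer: 8649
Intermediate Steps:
T(u) = 1 (T(u) = 0/u + 1 = 0 + 1 = 1)
(92 + T(-5))² = (92 + 1)² = 93² = 8649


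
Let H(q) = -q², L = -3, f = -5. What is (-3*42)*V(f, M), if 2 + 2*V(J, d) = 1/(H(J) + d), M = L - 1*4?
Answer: 4095/32 ≈ 127.97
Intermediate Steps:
M = -7 (M = -3 - 1*4 = -3 - 4 = -7)
V(J, d) = -1 + 1/(2*(d - J²)) (V(J, d) = -1 + 1/(2*(-J² + d)) = -1 + 1/(2*(d - J²)))
(-3*42)*V(f, M) = (-3*42)*((-½ - 7 - 1*(-5)²)/((-5)² - 1*(-7))) = -126*(-½ - 7 - 1*25)/(25 + 7) = -126*(-½ - 7 - 25)/32 = -63*(-65)/(16*2) = -126*(-65/64) = 4095/32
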